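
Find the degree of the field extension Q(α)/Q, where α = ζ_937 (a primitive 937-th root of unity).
[Q(α):Q] = 936

The minimal polynomial of ζ_937 over Q is the 937-th cyclotomic polynomial Φ_937(x), which is irreducible over Q and has degree φ(937) = 936. Hence [Q(α):Q] = φ(937) = 936.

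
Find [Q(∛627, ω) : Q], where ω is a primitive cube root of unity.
[Q(∛627, ω) : Q] = 6

[Q(∛627):Q] = 3 (min poly x^3 - 627, irreducible since 627 is not a perfect cube). [Q(ω):Q] = 2 (min poly x^2 + x + 1). Since Q(∛627) ⊂ R and ω ∉ R, we have ω ∉ Q(∛627), so x^2 + x + 1 remains irreducible over Q(∛627) and [Q(∛627, ω) : Q(∛627)] = 2. By the tower law, [Q(∛627, ω) : Q] = 3 · 2 = 6. (In fact Q(∛627, ω) is the splitting field of x^3 - 627 over Q.)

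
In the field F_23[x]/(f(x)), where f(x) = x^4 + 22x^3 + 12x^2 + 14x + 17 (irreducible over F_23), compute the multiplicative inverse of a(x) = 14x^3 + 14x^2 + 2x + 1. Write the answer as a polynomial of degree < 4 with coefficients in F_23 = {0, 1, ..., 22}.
a(x)^(-1) ≡ 7x^3 + 15x^2 + 22x + 3 (mod f(x))

Since f is irreducible over F_23, F_23[x]/(f) is a field and a(x) ≠ 0 has an inverse. Apply the extended Euclidean algorithm to f(x) and a(x) in F_23[x]: f(x) = (5x + 13)·a(x) + (4x^2 + 6x + 4);  a(x) = (15x + 4)·(4x^2 + 6x + 4) + (10x + 8);  (4x^2 + 6x + 4) = (5x + 15)·(10x + 8) + (22). The last nonzero remainder is the constant 22 = gcd(f, a) in F_23. Back-substituting through the division chain expresses 22 = s(x)·a(x) + t(x)·f(x) with s(x) ≡ 16x^3 + 8x^2 + x + 20 (mod f), so (16x^3 + 8x^2 + x + 20)·a(x) ≡ 22 (mod f). Multiplying by 22^(-1) ≡ 22 in F_23 gives a(x)^(-1) ≡ 22·(16x^3 + 8x^2 + x + 20) ≡ 7x^3 + 15x^2 + 22x + 3 (mod f). Check: (14x^3 + 14x^2 + 2x + 1)·(7x^3 + 15x^2 + 22x + 3) = 6x^6 + 9x^5 + 3x^4 + 19x^3 + 9x^2 + 5x + 3 ≡ 1 (mod x^4 + 22x^3 + 12x^2 + 14x + 17).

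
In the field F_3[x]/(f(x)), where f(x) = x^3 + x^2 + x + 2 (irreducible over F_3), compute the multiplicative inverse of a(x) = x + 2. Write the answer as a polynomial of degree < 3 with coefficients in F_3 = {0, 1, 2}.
a(x)^(-1) ≡ x^2 + 2x (mod f(x))

Since f is irreducible over F_3, F_3[x]/(f) is a field and a(x) ≠ 0 has an inverse. Apply the extended Euclidean algorithm to f(x) and a(x) in F_3[x]: f(x) = (x^2 + 2x)·a(x) + (2). The last nonzero remainder is the constant 2 = gcd(f, a) in F_3. Back-substituting through the division chain expresses 2 = s(x)·a(x) + t(x)·f(x) with s(x) ≡ 2x^2 + x (mod f), so (2x^2 + x)·a(x) ≡ 2 (mod f). Multiplying by 2^(-1) ≡ 2 in F_3 gives a(x)^(-1) ≡ 2·(2x^2 + x) ≡ x^2 + 2x (mod f). Check: (x + 2)·(x^2 + 2x) = x^3 + x^2 + x ≡ 1 (mod x^3 + x^2 + x + 2).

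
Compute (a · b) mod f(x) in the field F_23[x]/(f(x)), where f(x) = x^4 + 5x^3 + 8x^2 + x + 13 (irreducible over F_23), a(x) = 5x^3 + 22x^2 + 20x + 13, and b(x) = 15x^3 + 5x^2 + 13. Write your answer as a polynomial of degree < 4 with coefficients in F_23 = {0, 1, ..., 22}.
a · b ≡ 21x^3 + x^2 + 12x + 5 (mod f(x))

Multiply in F_23[x]: a(x)·b(x) = (5x^3 + 22x^2 + 20x + 13)·(15x^3 + 5x^2 + 13) = 6x^6 + 10x^5 + 19x^4 + 15x^3 + 6x^2 + 7x + 8. This has degree ≥ 4, so divide by f(x) over F_23: 6x^6 + 10x^5 + 19x^4 + 15x^3 + 6x^2 + 7x + 8 = (6x^2 + 3x + 2)·(x^4 + 5x^3 + 8x^2 + x + 13) + (21x^3 + x^2 + 12x + 5). Hence a·b ≡ 21x^3 + x^2 + 12x + 5 (mod f). (F_23[x]/(f) is a field with 23^4 = 279841 elements since f is irreducible of degree 4.)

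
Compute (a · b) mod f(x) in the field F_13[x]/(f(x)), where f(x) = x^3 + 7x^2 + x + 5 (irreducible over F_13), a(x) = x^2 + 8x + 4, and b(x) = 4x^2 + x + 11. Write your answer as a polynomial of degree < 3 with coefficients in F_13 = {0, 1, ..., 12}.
a · b ≡ 9x^2 + 2x + 6 (mod f(x))

Multiply in F_13[x]: a(x)·b(x) = (x^2 + 8x + 4)·(4x^2 + x + 11) = 4x^4 + 7x^3 + 9x^2 + x + 5. This has degree ≥ 3, so divide by f(x) over F_13: 4x^4 + 7x^3 + 9x^2 + x + 5 = (4x + 5)·(x^3 + 7x^2 + x + 5) + (9x^2 + 2x + 6). Hence a·b ≡ 9x^2 + 2x + 6 (mod f). (F_13[x]/(f) is a field with 13^3 = 2197 elements since f is irreducible of degree 3.)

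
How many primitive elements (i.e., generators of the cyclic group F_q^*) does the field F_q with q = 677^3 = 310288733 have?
There are φ(310288732) = 143209872 primitive elements

F_q^* is cyclic of order q - 1 = 310288732. A cyclic group of order m has exactly φ(m) generators. Here m = 310288732 = 2^2 · 13^2 · 459007, so the number of primitive elements is φ(310288732) = 143209872.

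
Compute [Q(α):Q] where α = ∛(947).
[Q(α):Q] = 3

The minimal polynomial of α is x^3 - 947, irreducible over Q since 947 is not a perfect cube (so x^3 - 947 has no rational root). Hence [Q(α):Q] = deg(m_α) = 3.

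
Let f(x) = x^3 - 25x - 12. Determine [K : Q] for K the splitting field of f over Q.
[K : Q] = 6

By the rational root test, any rational root of the monic integer polynomial f(x) = x^3 - 25x - 12 must be an integer dividing the constant term -12, i.e. one of ±{1, 2, 3, 4, 6, 12}. Evaluating: f(1) = -36, f(-1) = 12, f(2) = -54, f(-2) = 30, f(3) = -60, f(-3) = 36, f(4) = -48, f(-4) = 24, f(6) = 54, f(-6) = -78, f(12) = 1416, f(-12) = -1440; none is 0, so f has no rational root and is therefore irreducible over Q (a cubic with no linear factor over a field is irreducible). For an irreducible cubic, the Galois group is A_3 or S_3 according as the discriminant disc(f) = -4a^3 - 27b^2 = -4·(-25)^3 - 27·(-12)^2 = 58612 is or is not a square in Q. Here disc(f) = 58612 is not a perfect square in Q, so the Galois group of f over Q is not contained in A_3 and must be all of S_3. The splitting field has degree |S_3| = 6 over Q, so [K : Q] = 6.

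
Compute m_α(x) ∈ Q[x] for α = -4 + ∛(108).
m_α(x) = x^3 + 12x^2 + 48x - 44

Set β = α + 4 = ∛(108), so β^3 = 108. Then (α + 4)^3 - 108 = 0, i.e. α is a root of g(x) = (x + 4)^3 - 108 = x^3 + 12x^2 + 48x - 44. Since g(x) = h(x + 4) where h(x) = x^3 - 108, and h is irreducible over Q (because 108 is not a perfect cube, so h has no rational root, and a monic cubic with no rational root is irreducible), g is also irreducible (irreducibility is preserved under the substitution x → x + 4). Hence m_α(x) = x^3 + 12x^2 + 48x - 44.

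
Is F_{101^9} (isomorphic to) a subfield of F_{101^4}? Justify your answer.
No: F_{101^9} is not a subfield of F_{101^4}

F_{p^m} embeds in F_{p^n} iff m | n. Here 9 ∤ 4 (since 4 = 0·9 + 4 with remainder 4 ≠ 0), so F_{101^9} is not a subfield of F_{101^4}. Equivalently: if it were, the tower law would give 9 = [F_{101^9}:F_101] dividing [F_{101^4}:F_101] = 4, contradiction.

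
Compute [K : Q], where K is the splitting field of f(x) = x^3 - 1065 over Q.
[K : Q] = 6

The roots of x^3 - 1065 are ∛1065, ω∛1065, ω^2∛1065 where ω = e^(2πi/3) is a primitive cube root of unity, so K = Q(∛1065, ω). Now [Q(∛1065):Q] = 3 (since 1065 is not a perfect cube, x^3 - 1065 is irreducible) and [Q(ω):Q] = 2. Both 2 and 3 divide [K:Q], and [K:Q] ≤ 3·2 = 6, so [K:Q] = 6. (Equivalently: Q(∛1065) ⊂ R but ω ∉ R, so [K : Q(∛1065)] = 2.)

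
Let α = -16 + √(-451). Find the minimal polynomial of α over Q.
m_α(x) = x^2 + 32x + 707

From α + 16 = √(-451), squaring gives (α + 16)^2 = -451, i.e. α^2 + 32α + 256 = -451, so α^2 + 32α + 707 = 0. The discriminant of x^2 + 32x + 707 is (32)^2 - 4·(707) = 1024 - 2828 = -1804, and 4·(-451) is not a perfect square in Q since -451 is squarefree and ≠ 1. Hence x^2 + 32x + 707 is irreducible over Q and is the minimal polynomial of α.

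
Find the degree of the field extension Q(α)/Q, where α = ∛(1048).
[Q(α):Q] = 3

The minimal polynomial of α is x^3 - 1048, irreducible over Q since 1048 is not a perfect cube (so x^3 - 1048 has no rational root). Hence [Q(α):Q] = deg(m_α) = 3.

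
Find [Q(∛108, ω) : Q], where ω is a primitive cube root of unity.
[Q(∛108, ω) : Q] = 6

[Q(∛108):Q] = 3 (min poly x^3 - 108, irreducible since 108 is not a perfect cube). [Q(ω):Q] = 2 (min poly x^2 + x + 1). Since Q(∛108) ⊂ R and ω ∉ R, we have ω ∉ Q(∛108), so x^2 + x + 1 remains irreducible over Q(∛108) and [Q(∛108, ω) : Q(∛108)] = 2. By the tower law, [Q(∛108, ω) : Q] = 3 · 2 = 6. (In fact Q(∛108, ω) is the splitting field of x^3 - 108 over Q.)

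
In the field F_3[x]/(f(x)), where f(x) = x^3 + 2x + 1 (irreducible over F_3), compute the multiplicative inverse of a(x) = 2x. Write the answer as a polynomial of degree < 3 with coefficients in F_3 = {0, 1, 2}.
a(x)^(-1) ≡ x^2 + 2 (mod f(x))

Since f is irreducible over F_3, F_3[x]/(f) is a field and a(x) ≠ 0 has an inverse. Apply the extended Euclidean algorithm to f(x) and a(x) in F_3[x]: f(x) = (2x^2 + 1)·a(x) + (1). The last nonzero remainder is the constant 1 = gcd(f, a) in F_3. Back-substituting through the division chain expresses 1 = s(x)·a(x) + t(x)·f(x) with s(x) ≡ x^2 + 2 (mod f), so a(x)^(-1) ≡ s(x) = x^2 + 2 (mod f). Check: (2x)·(x^2 + 2) = 2x^3 + x ≡ 1 (mod x^3 + 2x + 1).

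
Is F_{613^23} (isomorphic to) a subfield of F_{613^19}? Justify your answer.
No: F_{613^23} is not a subfield of F_{613^19}

F_{p^m} embeds in F_{p^n} iff m | n. Here 23 ∤ 19 (since 19 = 0·23 + 19 with remainder 19 ≠ 0), so F_{613^23} is not a subfield of F_{613^19}. Equivalently: if it were, the tower law would give 23 = [F_{613^23}:F_613] dividing [F_{613^19}:F_613] = 19, contradiction.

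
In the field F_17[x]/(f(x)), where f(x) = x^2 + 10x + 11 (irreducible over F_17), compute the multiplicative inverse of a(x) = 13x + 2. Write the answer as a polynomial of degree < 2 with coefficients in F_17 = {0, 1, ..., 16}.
a(x)^(-1) ≡ 11x + 5 (mod f(x))

Since f is irreducible over F_17, F_17[x]/(f) is a field and a(x) ≠ 0 has an inverse. Apply the extended Euclidean algorithm to f(x) and a(x) in F_17[x]: f(x) = (4x + 8)·a(x) + (12). The last nonzero remainder is the constant 12 = gcd(f, a) in F_17. Back-substituting through the division chain expresses 12 = s(x)·a(x) + t(x)·f(x) with s(x) ≡ 13x + 9 (mod f), so (13x + 9)·a(x) ≡ 12 (mod f). Multiplying by 12^(-1) ≡ 10 in F_17 gives a(x)^(-1) ≡ 10·(13x + 9) ≡ 11x + 5 (mod f). Check: (13x + 2)·(11x + 5) = 7x^2 + 2x + 10 ≡ 1 (mod x^2 + 10x + 11).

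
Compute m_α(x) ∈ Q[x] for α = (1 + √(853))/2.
m_α(x) = x^2 - x - 213

From 2α - 1 = √(853), squaring gives (2α - 1)^2 = 853, i.e. 4α^2 - 4α + 1 = 853, so α^2 - α + (1 - 853)/4 = 0. Since 853 ≡ 1 (mod 4), (1 - 853)/4 = -213 ∈ Z. The polynomial x^2 - x - 213 has discriminant 1 - 4·(-213) = 853, which is not a perfect square in Q (d = 853 is squarefree and ≠ 1), so x^2 - x - 213 is irreducible over Q. It is the minimal polynomial of α.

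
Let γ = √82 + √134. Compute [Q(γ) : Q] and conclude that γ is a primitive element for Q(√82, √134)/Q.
[Q(γ) : Q] = 4 (equivalently, Q(γ) = Q(√82, √134))

Obviously Q(γ) ⊆ Q(√82, √134), and [Q(√82, √134):Q] = 4 (since 82, 134 are distinct squarefree integers > 1 with 10988 not a perfect square). To show equality we compute the minimal polynomial of γ. From γ = √82 + √134: γ^2 = 82 + 2√(10988) + 134 = 216 + 2√(10988), so γ^2 - 216 = 2√(10988); squaring, (γ^2 - 216)^2 = 4·10988, i.e. γ^4 - 432γ^2 + 46656 - 43952 = 0, i.e. γ^4 - 432γ^2 + 2704 = 0. So γ is a root of x^4 - 432x^2 + 2704. This polynomial is irreducible over Q: it has no rational root (each ±√82 ± √134 is irrational), and any factorization into two quadratics over Q would force √(10988) ∈ Q (pairing opposite roots) or √82, √134 ∈ Q (other pairings), all impossible. Hence [Q(γ):Q] = 4 = [Q(√82, √134):Q], so Q(γ) = Q(√82, √134).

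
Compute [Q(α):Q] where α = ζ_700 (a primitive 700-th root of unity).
[Q(α):Q] = 240

The minimal polynomial of ζ_700 over Q is the 700-th cyclotomic polynomial Φ_700(x), which is irreducible over Q and has degree φ(700) = 240. Hence [Q(α):Q] = φ(700) = 240.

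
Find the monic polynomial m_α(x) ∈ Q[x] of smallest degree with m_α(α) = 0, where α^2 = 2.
m_α(x) = x^2 - 2

α satisfies α^2 - 2 = 0, so x^2 - 2 annihilates α. Since d = 2 is squarefree and ≠ 1, it is not a perfect square in Q, so x^2 - 2 has no rational root and is therefore irreducible over Q (a degree-2 polynomial over a field is irreducible iff it has no root). Hence m_α(x) = x^2 - 2.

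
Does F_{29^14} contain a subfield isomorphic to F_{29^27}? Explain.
No: F_{29^27} is not a subfield of F_{29^14}

F_{p^m} embeds in F_{p^n} iff m | n. Here 27 ∤ 14 (since 14 = 0·27 + 14 with remainder 14 ≠ 0), so F_{29^27} is not a subfield of F_{29^14}. Equivalently: if it were, the tower law would give 27 = [F_{29^27}:F_29] dividing [F_{29^14}:F_29] = 14, contradiction.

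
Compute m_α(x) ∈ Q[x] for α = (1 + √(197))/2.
m_α(x) = x^2 - x - 49

From 2α - 1 = √(197), squaring gives (2α - 1)^2 = 197, i.e. 4α^2 - 4α + 1 = 197, so α^2 - α + (1 - 197)/4 = 0. Since 197 ≡ 1 (mod 4), (1 - 197)/4 = -49 ∈ Z. The polynomial x^2 - x - 49 has discriminant 1 - 4·(-49) = 197, which is not a perfect square in Q (d = 197 is squarefree and ≠ 1), so x^2 - x - 49 is irreducible over Q. It is the minimal polynomial of α.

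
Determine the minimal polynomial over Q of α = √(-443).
m_α(x) = x^2 + 443

α satisfies α^2 + 443 = 0, so x^2 + 443 annihilates α. Since d = -443 is squarefree and ≠ 1, it is not a perfect square in Q, so x^2 + 443 has no rational root and is therefore irreducible over Q (a degree-2 polynomial over a field is irreducible iff it has no root). Hence m_α(x) = x^2 + 443.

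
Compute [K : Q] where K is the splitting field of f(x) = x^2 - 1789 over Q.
[K : Q] = 2

f(x) = x^2 - 1789 factors as (x - √1789)(x + √1789). The splitting field is K = Q(√1789). Since 1789 is squarefree and > 1, it is not a perfect square, so x^2 - 1789 is irreducible over Q and [Q(√1789) : Q] = 2. Hence [K : Q] = 2.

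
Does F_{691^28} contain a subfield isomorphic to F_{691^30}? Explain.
No: F_{691^30} is not a subfield of F_{691^28}

F_{p^m} embeds in F_{p^n} iff m | n. Here 30 ∤ 28 (since 28 = 0·30 + 28 with remainder 28 ≠ 0), so F_{691^30} is not a subfield of F_{691^28}. Equivalently: if it were, the tower law would give 30 = [F_{691^30}:F_691] dividing [F_{691^28}:F_691] = 28, contradiction.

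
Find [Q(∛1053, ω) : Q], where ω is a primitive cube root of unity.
[Q(∛1053, ω) : Q] = 6

[Q(∛1053):Q] = 3 (min poly x^3 - 1053, irreducible since 1053 is not a perfect cube). [Q(ω):Q] = 2 (min poly x^2 + x + 1). Since Q(∛1053) ⊂ R and ω ∉ R, we have ω ∉ Q(∛1053), so x^2 + x + 1 remains irreducible over Q(∛1053) and [Q(∛1053, ω) : Q(∛1053)] = 2. By the tower law, [Q(∛1053, ω) : Q] = 3 · 2 = 6. (In fact Q(∛1053, ω) is the splitting field of x^3 - 1053 over Q.)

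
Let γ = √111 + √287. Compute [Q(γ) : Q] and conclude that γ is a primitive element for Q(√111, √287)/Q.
[Q(γ) : Q] = 4 (equivalently, Q(γ) = Q(√111, √287))

Obviously Q(γ) ⊆ Q(√111, √287), and [Q(√111, √287):Q] = 4 (since 111, 287 are distinct squarefree integers > 1 with 31857 not a perfect square). To show equality we compute the minimal polynomial of γ. From γ = √111 + √287: γ^2 = 111 + 2√(31857) + 287 = 398 + 2√(31857), so γ^2 - 398 = 2√(31857); squaring, (γ^2 - 398)^2 = 4·31857, i.e. γ^4 - 796γ^2 + 158404 - 127428 = 0, i.e. γ^4 - 796γ^2 + 30976 = 0. So γ is a root of x^4 - 796x^2 + 30976. This polynomial is irreducible over Q: it has no rational root (each ±√111 ± √287 is irrational), and any factorization into two quadratics over Q would force √(31857) ∈ Q (pairing opposite roots) or √111, √287 ∈ Q (other pairings), all impossible. Hence [Q(γ):Q] = 4 = [Q(√111, √287):Q], so Q(γ) = Q(√111, √287).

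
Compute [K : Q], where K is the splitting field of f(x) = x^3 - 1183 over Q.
[K : Q] = 6

The roots of x^3 - 1183 are ∛1183, ω∛1183, ω^2∛1183 where ω = e^(2πi/3) is a primitive cube root of unity, so K = Q(∛1183, ω). Now [Q(∛1183):Q] = 3 (since 1183 is not a perfect cube, x^3 - 1183 is irreducible) and [Q(ω):Q] = 2. Both 2 and 3 divide [K:Q], and [K:Q] ≤ 3·2 = 6, so [K:Q] = 6. (Equivalently: Q(∛1183) ⊂ R but ω ∉ R, so [K : Q(∛1183)] = 2.)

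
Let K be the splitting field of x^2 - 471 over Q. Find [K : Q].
[K : Q] = 2

f(x) = x^2 - 471 factors as (x - √471)(x + √471). The splitting field is K = Q(√471). Since 471 is squarefree and > 1, it is not a perfect square, so x^2 - 471 is irreducible over Q and [Q(√471) : Q] = 2. Hence [K : Q] = 2.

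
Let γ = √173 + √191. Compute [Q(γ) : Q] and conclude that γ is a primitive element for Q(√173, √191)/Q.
[Q(γ) : Q] = 4 (equivalently, Q(γ) = Q(√173, √191))

Obviously Q(γ) ⊆ Q(√173, √191), and [Q(√173, √191):Q] = 4 (since 173, 191 are distinct squarefree integers > 1 with 33043 not a perfect square). To show equality we compute the minimal polynomial of γ. From γ = √173 + √191: γ^2 = 173 + 2√(33043) + 191 = 364 + 2√(33043), so γ^2 - 364 = 2√(33043); squaring, (γ^2 - 364)^2 = 4·33043, i.e. γ^4 - 728γ^2 + 132496 - 132172 = 0, i.e. γ^4 - 728γ^2 + 324 = 0. So γ is a root of x^4 - 728x^2 + 324. This polynomial is irreducible over Q: it has no rational root (each ±√173 ± √191 is irrational), and any factorization into two quadratics over Q would force √(33043) ∈ Q (pairing opposite roots) or √173, √191 ∈ Q (other pairings), all impossible. Hence [Q(γ):Q] = 4 = [Q(√173, √191):Q], so Q(γ) = Q(√173, √191).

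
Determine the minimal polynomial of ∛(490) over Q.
m_α(x) = x^3 - 490

α satisfies α^3 = 490, so x^3 - 490 annihilates α. By the rational root test, a rational root p/q (in lowest terms) of x^3 - 490 would satisfy p^3 = 490 q^3, forcing q = 1 and p^3 = 490; but 490 is not a perfect cube, contradiction. A monic cubic over Q with no rational root is irreducible (any nontrivial factorization would include a linear factor). Hence x^3 - 490 is the minimal polynomial of α, and in particular [Q(α):Q] = 3.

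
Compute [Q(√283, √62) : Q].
[Q(√283, √62) : Q] = 4

[Q(√283):Q] = 2 (min poly x^2 - 283, irreducible since 283 is squarefree > 1). For the top step, suppose √62 ∈ Q(√283), say √62 = c + d√283 with c, d ∈ Q. Squaring: 62 = c^2 + 283d^2 + 2cd√283. Since √283 ∉ Q this forces 2cd = 0. If d = 0 then √62 = c ∈ Q, contradicting 62 squarefree > 1. If c = 0 then 62 = 283d^2, so 283·62 = (283d)^2 is a perfect square in Q — but 283·62 = 17546 is not a perfect square (since 283 and 62 are distinct squarefree integers). Contradiction. Hence √62 ∉ Q(√283), so x^2 - 62 stays irreducible over Q(√283) and [Q(√283, √62) : Q(√283)] = 2. By the tower law, [Q(√283, √62) : Q] = 2 · 2 = 4.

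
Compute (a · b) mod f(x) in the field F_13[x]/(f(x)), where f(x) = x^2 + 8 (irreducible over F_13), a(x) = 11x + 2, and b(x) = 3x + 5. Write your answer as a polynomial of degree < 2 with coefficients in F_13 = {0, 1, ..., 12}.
a · b ≡ 9x + 6 (mod f(x))

Multiply in F_13[x]: a(x)·b(x) = (11x + 2)·(3x + 5) = 7x^2 + 9x + 10. This has degree ≥ 2, so divide by f(x) over F_13: 7x^2 + 9x + 10 = (7)·(x^2 + 8) + (9x + 6). Hence a·b ≡ 9x + 6 (mod f). (F_13[x]/(f) is a field with 13^2 = 169 elements since f is irreducible of degree 2.)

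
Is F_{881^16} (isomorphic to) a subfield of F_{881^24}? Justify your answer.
No: F_{881^16} is not a subfield of F_{881^24}

F_{p^m} embeds in F_{p^n} iff m | n. Here 16 ∤ 24 (since 24 = 1·16 + 8 with remainder 8 ≠ 0), so F_{881^16} is not a subfield of F_{881^24}. Equivalently: if it were, the tower law would give 16 = [F_{881^16}:F_881] dividing [F_{881^24}:F_881] = 24, contradiction.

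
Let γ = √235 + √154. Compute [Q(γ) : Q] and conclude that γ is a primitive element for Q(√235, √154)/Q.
[Q(γ) : Q] = 4 (equivalently, Q(γ) = Q(√235, √154))

Obviously Q(γ) ⊆ Q(√235, √154), and [Q(√235, √154):Q] = 4 (since 235, 154 are distinct squarefree integers > 1 with 36190 not a perfect square). To show equality we compute the minimal polynomial of γ. From γ = √235 + √154: γ^2 = 235 + 2√(36190) + 154 = 389 + 2√(36190), so γ^2 - 389 = 2√(36190); squaring, (γ^2 - 389)^2 = 4·36190, i.e. γ^4 - 778γ^2 + 151321 - 144760 = 0, i.e. γ^4 - 778γ^2 + 6561 = 0. So γ is a root of x^4 - 778x^2 + 6561. This polynomial is irreducible over Q: it has no rational root (each ±√235 ± √154 is irrational), and any factorization into two quadratics over Q would force √(36190) ∈ Q (pairing opposite roots) or √235, √154 ∈ Q (other pairings), all impossible. Hence [Q(γ):Q] = 4 = [Q(√235, √154):Q], so Q(γ) = Q(√235, √154).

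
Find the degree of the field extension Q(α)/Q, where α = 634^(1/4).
[Q(α):Q] = 4

α is a root of x^4 - 634. By Eisenstein's criterion at the prime p = 2 (which divides the constant term 634 but p^2 = 4 does not, since 634 is squarefree), x^4 - 634 is irreducible over Q. Hence [Q(α):Q] = 4.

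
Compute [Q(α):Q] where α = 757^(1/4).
[Q(α):Q] = 4

α is a root of x^4 - 757. By Eisenstein's criterion at the prime p = 757 (which divides the constant term 757 but p^2 = 573049 does not, since 757 is squarefree), x^4 - 757 is irreducible over Q. Hence [Q(α):Q] = 4.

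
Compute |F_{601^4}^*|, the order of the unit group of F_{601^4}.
|F_{601^4}^*| = 130466162400

F_{601^4} has 601^4 = 130466162401 elements; its multiplicative group consists of all nonzero elements, so |F_{601^4}^*| = 130466162401 - 1 = 130466162400. (It is cyclic since any finite subgroup of the multiplicative group of a field is cyclic.)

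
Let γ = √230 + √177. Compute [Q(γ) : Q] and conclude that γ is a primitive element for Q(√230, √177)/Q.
[Q(γ) : Q] = 4 (equivalently, Q(γ) = Q(√230, √177))

Obviously Q(γ) ⊆ Q(√230, √177), and [Q(√230, √177):Q] = 4 (since 230, 177 are distinct squarefree integers > 1 with 40710 not a perfect square). To show equality we compute the minimal polynomial of γ. From γ = √230 + √177: γ^2 = 230 + 2√(40710) + 177 = 407 + 2√(40710), so γ^2 - 407 = 2√(40710); squaring, (γ^2 - 407)^2 = 4·40710, i.e. γ^4 - 814γ^2 + 165649 - 162840 = 0, i.e. γ^4 - 814γ^2 + 2809 = 0. So γ is a root of x^4 - 814x^2 + 2809. This polynomial is irreducible over Q: it has no rational root (each ±√230 ± √177 is irrational), and any factorization into two quadratics over Q would force √(40710) ∈ Q (pairing opposite roots) or √230, √177 ∈ Q (other pairings), all impossible. Hence [Q(γ):Q] = 4 = [Q(√230, √177):Q], so Q(γ) = Q(√230, √177).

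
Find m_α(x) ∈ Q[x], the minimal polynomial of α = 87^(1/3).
m_α(x) = x^3 - 87

α satisfies α^3 = 87, so x^3 - 87 annihilates α. By the rational root test, a rational root p/q (in lowest terms) of x^3 - 87 would satisfy p^3 = 87 q^3, forcing q = 1 and p^3 = 87; but 87 is not a perfect cube, contradiction. A monic cubic over Q with no rational root is irreducible (any nontrivial factorization would include a linear factor). Hence x^3 - 87 is the minimal polynomial of α, and in particular [Q(α):Q] = 3.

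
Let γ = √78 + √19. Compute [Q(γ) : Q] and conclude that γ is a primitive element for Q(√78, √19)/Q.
[Q(γ) : Q] = 4 (equivalently, Q(γ) = Q(√78, √19))

Obviously Q(γ) ⊆ Q(√78, √19), and [Q(√78, √19):Q] = 4 (since 78, 19 are distinct squarefree integers > 1 with 1482 not a perfect square). To show equality we compute the minimal polynomial of γ. From γ = √78 + √19: γ^2 = 78 + 2√(1482) + 19 = 97 + 2√(1482), so γ^2 - 97 = 2√(1482); squaring, (γ^2 - 97)^2 = 4·1482, i.e. γ^4 - 194γ^2 + 9409 - 5928 = 0, i.e. γ^4 - 194γ^2 + 3481 = 0. So γ is a root of x^4 - 194x^2 + 3481. This polynomial is irreducible over Q: it has no rational root (each ±√78 ± √19 is irrational), and any factorization into two quadratics over Q would force √(1482) ∈ Q (pairing opposite roots) or √78, √19 ∈ Q (other pairings), all impossible. Hence [Q(γ):Q] = 4 = [Q(√78, √19):Q], so Q(γ) = Q(√78, √19).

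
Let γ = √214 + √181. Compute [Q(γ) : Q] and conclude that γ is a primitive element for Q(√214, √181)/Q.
[Q(γ) : Q] = 4 (equivalently, Q(γ) = Q(√214, √181))

Obviously Q(γ) ⊆ Q(√214, √181), and [Q(√214, √181):Q] = 4 (since 214, 181 are distinct squarefree integers > 1 with 38734 not a perfect square). To show equality we compute the minimal polynomial of γ. From γ = √214 + √181: γ^2 = 214 + 2√(38734) + 181 = 395 + 2√(38734), so γ^2 - 395 = 2√(38734); squaring, (γ^2 - 395)^2 = 4·38734, i.e. γ^4 - 790γ^2 + 156025 - 154936 = 0, i.e. γ^4 - 790γ^2 + 1089 = 0. So γ is a root of x^4 - 790x^2 + 1089. This polynomial is irreducible over Q: it has no rational root (each ±√214 ± √181 is irrational), and any factorization into two quadratics over Q would force √(38734) ∈ Q (pairing opposite roots) or √214, √181 ∈ Q (other pairings), all impossible. Hence [Q(γ):Q] = 4 = [Q(√214, √181):Q], so Q(γ) = Q(√214, √181).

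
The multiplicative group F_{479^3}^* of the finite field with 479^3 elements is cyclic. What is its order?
|F_{479^3}^*| = 109902238

F_{479^3} has 479^3 = 109902239 elements; its multiplicative group consists of all nonzero elements, so |F_{479^3}^*| = 109902239 - 1 = 109902238. (It is cyclic since any finite subgroup of the multiplicative group of a field is cyclic.)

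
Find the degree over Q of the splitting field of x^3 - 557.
[K : Q] = 6

The roots of x^3 - 557 are ∛557, ω∛557, ω^2∛557 where ω = e^(2πi/3) is a primitive cube root of unity, so K = Q(∛557, ω). Now [Q(∛557):Q] = 3 (since 557 is not a perfect cube, x^3 - 557 is irreducible) and [Q(ω):Q] = 2. Both 2 and 3 divide [K:Q], and [K:Q] ≤ 3·2 = 6, so [K:Q] = 6. (Equivalently: Q(∛557) ⊂ R but ω ∉ R, so [K : Q(∛557)] = 2.)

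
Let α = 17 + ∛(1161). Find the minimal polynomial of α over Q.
m_α(x) = x^3 - 51x^2 + 867x - 6074

Set β = α - 17 = ∛(1161), so β^3 = 1161. Then (α - 17)^3 - 1161 = 0, i.e. α is a root of g(x) = (x - 17)^3 - 1161 = x^3 - 51x^2 + 867x - 6074. Since g(x) = h(x - 17) where h(x) = x^3 - 1161, and h is irreducible over Q (because 1161 is not a perfect cube, so h has no rational root, and a monic cubic with no rational root is irreducible), g is also irreducible (irreducibility is preserved under the substitution x → x - 17). Hence m_α(x) = x^3 - 51x^2 + 867x - 6074.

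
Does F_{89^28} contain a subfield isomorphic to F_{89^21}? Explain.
No: F_{89^21} is not a subfield of F_{89^28}

F_{p^m} embeds in F_{p^n} iff m | n. Here 21 ∤ 28 (since 28 = 1·21 + 7 with remainder 7 ≠ 0), so F_{89^21} is not a subfield of F_{89^28}. Equivalently: if it were, the tower law would give 21 = [F_{89^21}:F_89] dividing [F_{89^28}:F_89] = 28, contradiction.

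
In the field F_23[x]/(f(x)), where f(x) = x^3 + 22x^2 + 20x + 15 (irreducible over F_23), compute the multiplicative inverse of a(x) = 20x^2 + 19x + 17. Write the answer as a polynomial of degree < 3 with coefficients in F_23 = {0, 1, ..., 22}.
a(x)^(-1) ≡ 19x^2 + 7x + 13 (mod f(x))

Since f is irreducible over F_23, F_23[x]/(f) is a field and a(x) ≠ 0 has an inverse. Apply the extended Euclidean algorithm to f(x) and a(x) in F_23[x]: f(x) = (15x + 11)·a(x) + (16x + 12);  a(x) = (7x + 6)·(16x + 12) + (14). The last nonzero remainder is the constant 14 = gcd(f, a) in F_23. Back-substituting through the division chain expresses 14 = s(x)·a(x) + t(x)·f(x) with s(x) ≡ 13x^2 + 6x + 21 (mod f), so (13x^2 + 6x + 21)·a(x) ≡ 14 (mod f). Multiplying by 14^(-1) ≡ 5 in F_23 gives a(x)^(-1) ≡ 5·(13x^2 + 6x + 21) ≡ 19x^2 + 7x + 13 (mod f). Check: (20x^2 + 19x + 17)·(19x^2 + 7x + 13) = 12x^4 + 18x^3 + 3x^2 + 21x + 14 ≡ 1 (mod x^3 + 22x^2 + 20x + 15).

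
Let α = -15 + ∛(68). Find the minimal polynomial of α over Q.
m_α(x) = x^3 + 45x^2 + 675x + 3307

Set β = α + 15 = ∛(68), so β^3 = 68. Then (α + 15)^3 - 68 = 0, i.e. α is a root of g(x) = (x + 15)^3 - 68 = x^3 + 45x^2 + 675x + 3307. Since g(x) = h(x + 15) where h(x) = x^3 - 68, and h is irreducible over Q (because 68 is not a perfect cube, so h has no rational root, and a monic cubic with no rational root is irreducible), g is also irreducible (irreducibility is preserved under the substitution x → x + 15). Hence m_α(x) = x^3 + 45x^2 + 675x + 3307.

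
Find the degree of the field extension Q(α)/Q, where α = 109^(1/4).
[Q(α):Q] = 4

α is a root of x^4 - 109. By Eisenstein's criterion at the prime p = 109 (which divides the constant term 109 but p^2 = 11881 does not, since 109 is squarefree), x^4 - 109 is irreducible over Q. Hence [Q(α):Q] = 4.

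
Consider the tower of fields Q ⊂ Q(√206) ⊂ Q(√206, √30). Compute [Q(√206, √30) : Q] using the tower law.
[Q(√206, √30) : Q] = 4

[Q(√206):Q] = 2 (min poly x^2 - 206, irreducible since 206 is squarefree > 1). For the top step, suppose √30 ∈ Q(√206), say √30 = c + d√206 with c, d ∈ Q. Squaring: 30 = c^2 + 206d^2 + 2cd√206. Since √206 ∉ Q this forces 2cd = 0. If d = 0 then √30 = c ∈ Q, contradicting 30 squarefree > 1. If c = 0 then 30 = 206d^2, so 206·30 = (206d)^2 is a perfect square in Q — but 206·30 = 6180 is not a perfect square (since 206 and 30 are distinct squarefree integers). Contradiction. Hence √30 ∉ Q(√206), so x^2 - 30 stays irreducible over Q(√206) and [Q(√206, √30) : Q(√206)] = 2. By the tower law, [Q(√206, √30) : Q] = 2 · 2 = 4.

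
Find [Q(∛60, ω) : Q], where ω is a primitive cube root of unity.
[Q(∛60, ω) : Q] = 6

[Q(∛60):Q] = 3 (min poly x^3 - 60, irreducible since 60 is not a perfect cube). [Q(ω):Q] = 2 (min poly x^2 + x + 1). Since Q(∛60) ⊂ R and ω ∉ R, we have ω ∉ Q(∛60), so x^2 + x + 1 remains irreducible over Q(∛60) and [Q(∛60, ω) : Q(∛60)] = 2. By the tower law, [Q(∛60, ω) : Q] = 3 · 2 = 6. (In fact Q(∛60, ω) is the splitting field of x^3 - 60 over Q.)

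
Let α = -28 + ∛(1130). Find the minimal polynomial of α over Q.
m_α(x) = x^3 + 84x^2 + 2352x + 20822

Set β = α + 28 = ∛(1130), so β^3 = 1130. Then (α + 28)^3 - 1130 = 0, i.e. α is a root of g(x) = (x + 28)^3 - 1130 = x^3 + 84x^2 + 2352x + 20822. Since g(x) = h(x + 28) where h(x) = x^3 - 1130, and h is irreducible over Q (because 1130 is not a perfect cube, so h has no rational root, and a monic cubic with no rational root is irreducible), g is also irreducible (irreducibility is preserved under the substitution x → x + 28). Hence m_α(x) = x^3 + 84x^2 + 2352x + 20822.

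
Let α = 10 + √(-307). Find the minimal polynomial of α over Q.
m_α(x) = x^2 - 20x + 407

From α - 10 = √(-307), squaring gives (α - 10)^2 = -307, i.e. α^2 - 20α + 100 = -307, so α^2 - 20α + 407 = 0. The discriminant of x^2 - 20x + 407 is (-20)^2 - 4·(407) = 400 - 1628 = -1228, and 4·(-307) is not a perfect square in Q since -307 is squarefree and ≠ 1. Hence x^2 - 20x + 407 is irreducible over Q and is the minimal polynomial of α.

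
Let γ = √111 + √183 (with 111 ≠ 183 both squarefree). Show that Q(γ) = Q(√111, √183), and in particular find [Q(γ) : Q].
[Q(γ) : Q] = 4 (equivalently, Q(γ) = Q(√111, √183))

Obviously Q(γ) ⊆ Q(√111, √183), and [Q(√111, √183):Q] = 4 (since 111, 183 are distinct squarefree integers > 1 with 20313 not a perfect square). To show equality we compute the minimal polynomial of γ. From γ = √111 + √183: γ^2 = 111 + 2√(20313) + 183 = 294 + 2√(20313), so γ^2 - 294 = 2√(20313); squaring, (γ^2 - 294)^2 = 4·20313, i.e. γ^4 - 588γ^2 + 86436 - 81252 = 0, i.e. γ^4 - 588γ^2 + 5184 = 0. So γ is a root of x^4 - 588x^2 + 5184. This polynomial is irreducible over Q: it has no rational root (each ±√111 ± √183 is irrational), and any factorization into two quadratics over Q would force √(20313) ∈ Q (pairing opposite roots) or √111, √183 ∈ Q (other pairings), all impossible. Hence [Q(γ):Q] = 4 = [Q(√111, √183):Q], so Q(γ) = Q(√111, √183).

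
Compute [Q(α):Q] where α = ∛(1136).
[Q(α):Q] = 3

The minimal polynomial of α is x^3 - 1136, irreducible over Q since 1136 is not a perfect cube (so x^3 - 1136 has no rational root). Hence [Q(α):Q] = deg(m_α) = 3.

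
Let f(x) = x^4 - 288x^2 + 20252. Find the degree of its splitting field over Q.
[K : Q] = 4

Solving the quadratic in x^2: x^2 = (288 ± √(288^2 - 4·20252))/2 = (288 ± √1936)/2 = (288 ± 44)/2, giving x^2 = 166 or x^2 = 122. So f(x) = (x^2 - 166)(x^2 - 122) and the roots of f are ±√166, ±√122. Hence the splitting field is K = Q(√166, √122). Since 166 and 122 are distinct squarefree integers > 1, their product 20252 is not a perfect square, so √122 ∉ Q(√166). By the tower law [K:Q] = [Q(√166,√122):Q(√166)] · [Q(√166):Q] = 2 · 2 = 4.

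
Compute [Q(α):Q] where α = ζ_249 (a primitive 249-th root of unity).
[Q(α):Q] = 164

The minimal polynomial of ζ_249 over Q is the 249-th cyclotomic polynomial Φ_249(x), which is irreducible over Q and has degree φ(249) = 164. Hence [Q(α):Q] = φ(249) = 164.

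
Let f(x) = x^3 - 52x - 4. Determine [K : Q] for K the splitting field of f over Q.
[K : Q] = 6

By the rational root test, any rational root of the monic integer polynomial f(x) = x^3 - 52x - 4 must be an integer dividing the constant term -4, i.e. one of ±{1, 2, 4}. Evaluating: f(1) = -55, f(-1) = 47, f(2) = -100, f(-2) = 92, f(4) = -148, f(-4) = 140; none is 0, so f has no rational root and is therefore irreducible over Q (a cubic with no linear factor over a field is irreducible). For an irreducible cubic, the Galois group is A_3 or S_3 according as the discriminant disc(f) = -4a^3 - 27b^2 = -4·(-52)^3 - 27·(-4)^2 = 562000 is or is not a square in Q. Here disc(f) = 562000 is not a perfect square in Q, so the Galois group of f over Q is not contained in A_3 and must be all of S_3. The splitting field has degree |S_3| = 6 over Q, so [K : Q] = 6.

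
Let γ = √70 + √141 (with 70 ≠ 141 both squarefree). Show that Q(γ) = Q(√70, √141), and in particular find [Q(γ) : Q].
[Q(γ) : Q] = 4 (equivalently, Q(γ) = Q(√70, √141))

Obviously Q(γ) ⊆ Q(√70, √141), and [Q(√70, √141):Q] = 4 (since 70, 141 are distinct squarefree integers > 1 with 9870 not a perfect square). To show equality we compute the minimal polynomial of γ. From γ = √70 + √141: γ^2 = 70 + 2√(9870) + 141 = 211 + 2√(9870), so γ^2 - 211 = 2√(9870); squaring, (γ^2 - 211)^2 = 4·9870, i.e. γ^4 - 422γ^2 + 44521 - 39480 = 0, i.e. γ^4 - 422γ^2 + 5041 = 0. So γ is a root of x^4 - 422x^2 + 5041. This polynomial is irreducible over Q: it has no rational root (each ±√70 ± √141 is irrational), and any factorization into two quadratics over Q would force √(9870) ∈ Q (pairing opposite roots) or √70, √141 ∈ Q (other pairings), all impossible. Hence [Q(γ):Q] = 4 = [Q(√70, √141):Q], so Q(γ) = Q(√70, √141).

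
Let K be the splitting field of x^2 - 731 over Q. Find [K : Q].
[K : Q] = 2

f(x) = x^2 - 731 factors as (x - √731)(x + √731). The splitting field is K = Q(√731). Since 731 is squarefree and > 1, it is not a perfect square, so x^2 - 731 is irreducible over Q and [Q(√731) : Q] = 2. Hence [K : Q] = 2.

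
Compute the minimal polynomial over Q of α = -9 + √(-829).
m_α(x) = x^2 + 18x + 910

From α + 9 = √(-829), squaring gives (α + 9)^2 = -829, i.e. α^2 + 18α + 81 = -829, so α^2 + 18α + 910 = 0. The discriminant of x^2 + 18x + 910 is (18)^2 - 4·(910) = 324 - 3640 = -3316, and 4·(-829) is not a perfect square in Q since -829 is squarefree and ≠ 1. Hence x^2 + 18x + 910 is irreducible over Q and is the minimal polynomial of α.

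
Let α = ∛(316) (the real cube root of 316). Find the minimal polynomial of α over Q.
m_α(x) = x^3 - 316

α satisfies α^3 = 316, so x^3 - 316 annihilates α. By the rational root test, a rational root p/q (in lowest terms) of x^3 - 316 would satisfy p^3 = 316 q^3, forcing q = 1 and p^3 = 316; but 316 is not a perfect cube, contradiction. A monic cubic over Q with no rational root is irreducible (any nontrivial factorization would include a linear factor). Hence x^3 - 316 is the minimal polynomial of α, and in particular [Q(α):Q] = 3.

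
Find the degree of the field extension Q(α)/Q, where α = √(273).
[Q(α):Q] = 2

[Q(α):Q] equals the degree of the minimal polynomial of α. Here α^2 = 273 and x^2 - 273 is irreducible (d = 273 is squarefree, ≠ 1, hence not a square), so deg(m_α) = 2. Thus [Q(α):Q] = 2.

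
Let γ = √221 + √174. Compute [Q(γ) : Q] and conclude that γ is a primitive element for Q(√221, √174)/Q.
[Q(γ) : Q] = 4 (equivalently, Q(γ) = Q(√221, √174))

Obviously Q(γ) ⊆ Q(√221, √174), and [Q(√221, √174):Q] = 4 (since 221, 174 are distinct squarefree integers > 1 with 38454 not a perfect square). To show equality we compute the minimal polynomial of γ. From γ = √221 + √174: γ^2 = 221 + 2√(38454) + 174 = 395 + 2√(38454), so γ^2 - 395 = 2√(38454); squaring, (γ^2 - 395)^2 = 4·38454, i.e. γ^4 - 790γ^2 + 156025 - 153816 = 0, i.e. γ^4 - 790γ^2 + 2209 = 0. So γ is a root of x^4 - 790x^2 + 2209. This polynomial is irreducible over Q: it has no rational root (each ±√221 ± √174 is irrational), and any factorization into two quadratics over Q would force √(38454) ∈ Q (pairing opposite roots) or √221, √174 ∈ Q (other pairings), all impossible. Hence [Q(γ):Q] = 4 = [Q(√221, √174):Q], so Q(γ) = Q(√221, √174).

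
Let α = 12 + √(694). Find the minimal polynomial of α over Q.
m_α(x) = x^2 - 24x - 550

From α - 12 = √(694), squaring gives (α - 12)^2 = 694, i.e. α^2 - 24α + 144 = 694, so α^2 - 24α - 550 = 0. The discriminant of x^2 - 24x - 550 is (-24)^2 - 4·(-550) = 576 + 2200 = 2776, and 4·(694) is not a perfect square in Q since 694 is squarefree and ≠ 1. Hence x^2 - 24x - 550 is irreducible over Q and is the minimal polynomial of α.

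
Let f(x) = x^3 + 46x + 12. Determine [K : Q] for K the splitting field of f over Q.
[K : Q] = 6

By the rational root test, any rational root of the monic integer polynomial f(x) = x^3 + 46x + 12 must be an integer dividing the constant term 12, i.e. one of ±{1, 2, 3, 4, 6, 12}. Evaluating: f(1) = 59, f(-1) = -35, f(2) = 112, f(-2) = -88, f(3) = 177, f(-3) = -153, f(4) = 260, f(-4) = -236, f(6) = 504, f(-6) = -480, f(12) = 2292, f(-12) = -2268; none is 0, so f has no rational root and is therefore irreducible over Q (a cubic with no linear factor over a field is irreducible). For an irreducible cubic, the Galois group is A_3 or S_3 according as the discriminant disc(f) = -4a^3 - 27b^2 = -4·(46)^3 - 27·(12)^2 = -393232 is or is not a square in Q. Here disc(f) = -393232 is not a perfect square in Q, so the Galois group of f over Q is not contained in A_3 and must be all of S_3. The splitting field has degree |S_3| = 6 over Q, so [K : Q] = 6.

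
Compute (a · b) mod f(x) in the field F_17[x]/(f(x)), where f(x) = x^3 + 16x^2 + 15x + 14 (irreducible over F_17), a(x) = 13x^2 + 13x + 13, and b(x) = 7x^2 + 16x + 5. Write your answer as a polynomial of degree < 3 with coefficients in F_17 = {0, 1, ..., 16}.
a · b ≡ x^2 + 11 (mod f(x))

Multiply in F_17[x]: a(x)·b(x) = (13x^2 + 13x + 13)·(7x^2 + 16x + 5) = 6x^4 + 10x^3 + 7x^2 + x + 14. This has degree ≥ 3, so divide by f(x) over F_17: 6x^4 + 10x^3 + 7x^2 + x + 14 = (6x + 16)·(x^3 + 16x^2 + 15x + 14) + (x^2 + 11). Hence a·b ≡ x^2 + 11 (mod f). (F_17[x]/(f) is a field with 17^3 = 4913 elements since f is irreducible of degree 3.)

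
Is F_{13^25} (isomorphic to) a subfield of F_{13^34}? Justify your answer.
No: F_{13^25} is not a subfield of F_{13^34}

F_{p^m} embeds in F_{p^n} iff m | n. Here 25 ∤ 34 (since 34 = 1·25 + 9 with remainder 9 ≠ 0), so F_{13^25} is not a subfield of F_{13^34}. Equivalently: if it were, the tower law would give 25 = [F_{13^25}:F_13] dividing [F_{13^34}:F_13] = 34, contradiction.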